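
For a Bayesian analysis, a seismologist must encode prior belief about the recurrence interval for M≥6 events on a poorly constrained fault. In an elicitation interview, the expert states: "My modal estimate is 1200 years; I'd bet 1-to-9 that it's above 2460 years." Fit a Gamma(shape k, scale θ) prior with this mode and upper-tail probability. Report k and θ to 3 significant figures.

k ≈ 4.72, θ ≈ 322

Gamma(k,θ) with k>1 has mode (k−1)θ, so θ = 1200/(k−1).
Need P(X < 2460) = 0.9 with θ tied to k this way. Start at k = 2, θ = 1200: P(X<2460) ≈ 0.607.
Too low — raise k to concentrate. Iterating converges to k ≈ 4.72.
Then θ = 1200/(4.72−1) ≈ 322.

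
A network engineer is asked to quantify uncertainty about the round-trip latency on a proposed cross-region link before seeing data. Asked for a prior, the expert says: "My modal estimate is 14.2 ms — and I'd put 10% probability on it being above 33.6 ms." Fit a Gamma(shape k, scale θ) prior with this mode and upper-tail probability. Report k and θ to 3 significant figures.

k ≈ 3.59, θ ≈ 5.48

Gamma(k,θ) with k>1 has mode (k−1)θ, so θ = 14.2/(k−1).
Need P(X < 33.6) = 0.9 with θ tied to k this way. Start at k = 2, θ = 14.2: P(X<33.6) ≈ 0.684.
Too low — raise k to concentrate. Iterating converges to k ≈ 3.59.
Then θ = 14.2/(3.59−1) ≈ 5.48.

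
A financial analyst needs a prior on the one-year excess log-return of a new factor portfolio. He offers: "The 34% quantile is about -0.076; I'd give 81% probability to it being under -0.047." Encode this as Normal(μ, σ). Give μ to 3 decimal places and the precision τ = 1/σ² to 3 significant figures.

For Normal(μ,σ), the p-quantile is μ + z_p·σ. Here z_{0.34} = -0.4125, z_{0.81} = 0.8779.
So -0.076 = μ − 0.4125σ and -0.047 = μ + 0.8779σ.
Subtracting: σ = (-0.047 − -0.076)/(0.8779 − (-0.4125)) = 0.022.
Then μ = -0.076 − (-0.4125)·0.022 = -0.067.
Precision τ = 1/σ² = 1/0.02247² = 1980.

μ = -0.067, τ = 1980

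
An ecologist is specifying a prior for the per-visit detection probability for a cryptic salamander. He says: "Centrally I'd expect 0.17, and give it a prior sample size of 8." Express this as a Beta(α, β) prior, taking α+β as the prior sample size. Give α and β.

α = 1.36, β = 6.64

Under the effective-sample-size interpretation, Beta(α, β) has prior mean α/(α+β) and prior sample size α+β.
So α+β = 8 and α/(α+β) = 0.17, giving α = 0.17·8 = 1.36 and β = 8 − 1.36 = 6.64.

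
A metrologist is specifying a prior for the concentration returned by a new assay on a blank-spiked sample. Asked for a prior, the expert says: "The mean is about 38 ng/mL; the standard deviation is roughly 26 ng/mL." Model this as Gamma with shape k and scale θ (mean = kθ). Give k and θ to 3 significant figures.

For Gamma(k, scale θ): mean = kθ, variance = kθ², so CV = 1/√k.
CV = SD/mean = 26/38 = 0.6842, hence k = 1/CV² = 2.14.
Then θ = mean/k = 38/2.14 = 17.8.

k ≈ 2.14, θ ≈ 17.8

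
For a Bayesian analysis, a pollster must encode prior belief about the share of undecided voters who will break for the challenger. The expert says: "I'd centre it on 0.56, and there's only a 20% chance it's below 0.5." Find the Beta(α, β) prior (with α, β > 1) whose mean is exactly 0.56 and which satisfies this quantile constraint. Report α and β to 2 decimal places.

α ≈ 27.01, β ≈ 21.22

With mean 0.56 fixed, write α = 0.56s, β = 0.44s where s = α+β.
Need P(θ < 0.5) = 0.2 under Beta(0.56s, 0.44s). Normal approximation: (q−m)/√(m(1−m)/s) ≈ z_{0.2} = -0.842, so s ≈ 0.56·0.44·(-0.842)²/(0.5−0.56)² = 48.5.
At s = 48.5: P(θ<0.5) ≈ 0.199. Adjusting to match 0.2 gives s ≈ 48.22.
So α = 0.56·48.22 ≈ 27.01, β = 0.44·48.22 ≈ 21.22.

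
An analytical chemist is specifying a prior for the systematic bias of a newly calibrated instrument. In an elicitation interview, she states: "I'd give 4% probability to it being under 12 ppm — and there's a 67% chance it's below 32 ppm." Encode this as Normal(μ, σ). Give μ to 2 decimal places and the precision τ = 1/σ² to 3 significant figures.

The p-quantile of Normal(μ,σ) is μ + z_p·σ, with z_{0.04} = -1.751 and z_{0.67} = 0.4399.
Eliminate σ: μ = (z₂·x₁ − z₁·x₂)/(z₂ − z₁) = (0.4399·12 − (-1.751)·32)/2.191 = 27.98.
Then σ = (x₂ − x₁)/(z₂ − z₁) = (32 − 12)/2.191 = 9.13.
Precision τ = 1/σ² = 1/9.13² = 0.012.

μ = 27.98, τ = 0.012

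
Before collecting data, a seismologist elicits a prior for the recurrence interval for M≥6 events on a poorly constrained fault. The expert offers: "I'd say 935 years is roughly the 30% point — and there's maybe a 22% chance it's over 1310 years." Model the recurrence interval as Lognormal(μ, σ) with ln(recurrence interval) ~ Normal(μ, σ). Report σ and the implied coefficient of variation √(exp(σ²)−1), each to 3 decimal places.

If T ~ Lognormal(μ,σ) then ln T ~ Normal(μ,σ), so the p-quantile of ln T is μ + z_p·σ.
ln(935) = 6.841 and ln(1310) = 7.178; z_{0.3} = -0.5244, z_{0.78} = 0.7722.
σ = (7.178 − 6.841)/(0.7722 − (-0.5244)) = 0.260.
μ = 6.841 − (-0.5244)·0.260 = 6.977.
CV = √(exp(σ²)−1) = √(exp(0.0676)−1) = 0.265.

σ ≈ 0.260, CV ≈ 0.265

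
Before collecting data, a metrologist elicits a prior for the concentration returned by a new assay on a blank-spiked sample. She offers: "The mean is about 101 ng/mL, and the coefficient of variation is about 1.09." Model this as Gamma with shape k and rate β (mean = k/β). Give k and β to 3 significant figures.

k ≈ 0.842, β ≈ 0.00833

For Gamma(k, rate β): mean = k/β, variance = k/β², so CV = 1/√k.
CV = 1.09, hence k = 1/CV² = 0.842.
Then β = k/mean = 0.842/101 = 0.00833.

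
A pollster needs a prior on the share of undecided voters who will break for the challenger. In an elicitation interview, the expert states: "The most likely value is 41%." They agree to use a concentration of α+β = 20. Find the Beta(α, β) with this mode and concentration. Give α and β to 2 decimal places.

For α,β > 1 the Beta mode is (α−1)/(α+β−2). With α+β = 20, the mode is (α−1)/18.
Set (α−1)/18 = 0.41 → α = 1 + 0.41·18 = 8.38.
β = 20 − α = 11.62.

α = 8.38, β = 11.62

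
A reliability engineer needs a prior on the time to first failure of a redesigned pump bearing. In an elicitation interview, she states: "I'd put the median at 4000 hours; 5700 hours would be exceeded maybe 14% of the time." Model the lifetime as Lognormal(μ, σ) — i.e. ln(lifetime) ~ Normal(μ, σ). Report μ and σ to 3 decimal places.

μ ≈ 8.294, σ ≈ 0.328

If T ~ Lognormal(μ,σ) then ln T ~ Normal(μ,σ), so the p-quantile of ln T is μ + z_p·σ.
ln(4000) = 8.294 and ln(5700) = 8.648; z_{0.5} = 0, z_{0.86} = 1.08.
σ = (8.648 − 8.294)/(1.08 − (0)) = 0.328.
μ = 8.294 − (0)·0.328 = 8.294.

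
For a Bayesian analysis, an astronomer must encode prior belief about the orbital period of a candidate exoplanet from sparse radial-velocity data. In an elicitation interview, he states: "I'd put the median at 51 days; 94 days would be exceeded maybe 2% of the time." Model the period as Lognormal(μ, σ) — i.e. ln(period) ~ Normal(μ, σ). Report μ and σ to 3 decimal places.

If T ~ Lognormal(μ,σ) then ln T ~ Normal(μ,σ), so the p-quantile of ln T is μ + z_p·σ.
ln(51) = 3.932 and ln(94) = 4.543; z_{0.5} = 0, z_{0.98} = 2.054.
σ = (4.543 − 3.932)/(2.054 − (0)) = 0.298.
μ = 3.932 − (0)·0.298 = 3.932.

μ ≈ 3.932, σ ≈ 0.298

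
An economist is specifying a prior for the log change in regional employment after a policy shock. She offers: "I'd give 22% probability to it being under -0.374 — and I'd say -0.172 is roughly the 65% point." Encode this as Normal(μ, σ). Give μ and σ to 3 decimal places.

μ = -0.239, σ = 0.175

For Normal(μ,σ), the p-quantile is μ + z_p·σ. Here z_{0.22} = -0.7722, z_{0.65} = 0.3853.
So -0.374 = μ − 0.7722σ and -0.172 = μ + 0.3853σ.
Subtracting: σ = (-0.172 − -0.374)/(0.3853 − (-0.7722)) = 0.175.
Then μ = -0.374 − (-0.7722)·0.175 = -0.239.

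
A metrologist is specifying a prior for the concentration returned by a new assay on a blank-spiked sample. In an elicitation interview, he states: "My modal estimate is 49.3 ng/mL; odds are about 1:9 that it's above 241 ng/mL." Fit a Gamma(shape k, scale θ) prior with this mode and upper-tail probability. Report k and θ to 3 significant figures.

Gamma(k,θ) with k>1 has mode (k−1)θ, so θ = 49.3/(k−1).
Need P(X < 241) = 0.9 with θ tied to k this way. Start at k = 2, θ = 49.3: P(X<241) ≈ 0.956.
Too high — lower k to spread out. Iterating converges to k ≈ 1.7.
Then θ = 49.3/(1.7−1) ≈ 70.

k ≈ 1.7, θ ≈ 70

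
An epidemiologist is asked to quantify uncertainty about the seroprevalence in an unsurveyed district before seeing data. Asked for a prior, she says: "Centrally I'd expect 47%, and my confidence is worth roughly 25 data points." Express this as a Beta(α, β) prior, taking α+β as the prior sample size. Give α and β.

Under the effective-sample-size interpretation, Beta(α, β) has prior mean α/(α+β) and prior sample size α+β.
So α+β = 25 and α/(α+β) = 0.47, giving α = 0.47·25 = 11.75 and β = 25 − 11.75 = 13.25.

α = 11.75, β = 13.25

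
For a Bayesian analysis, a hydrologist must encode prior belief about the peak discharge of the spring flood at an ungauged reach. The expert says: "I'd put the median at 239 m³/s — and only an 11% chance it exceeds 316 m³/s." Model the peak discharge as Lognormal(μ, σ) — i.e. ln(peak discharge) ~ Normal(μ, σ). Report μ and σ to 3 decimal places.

If T ~ Lognormal(μ,σ) then ln T ~ Normal(μ,σ), so the p-quantile of ln T is μ + z_p·σ.
ln(239) = 5.476 and ln(316) = 5.756; z_{0.5} = 0, z_{0.89} = 1.227.
σ = (5.756 − 5.476)/(1.227 − (0)) = 0.228.
μ = 5.476 − (0)·0.228 = 5.476.

μ ≈ 5.476, σ ≈ 0.228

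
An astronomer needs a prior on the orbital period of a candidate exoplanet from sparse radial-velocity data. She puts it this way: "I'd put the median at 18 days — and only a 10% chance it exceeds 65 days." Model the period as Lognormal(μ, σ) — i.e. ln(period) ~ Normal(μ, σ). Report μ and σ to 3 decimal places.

μ ≈ 2.890, σ ≈ 1.002

If T ~ Lognormal(μ,σ) then ln T ~ Normal(μ,σ), so the p-quantile of ln T is μ + z_p·σ.
ln(18) = 2.89 and ln(65) = 4.174; z_{0.5} = 0, z_{0.9} = 1.282.
σ = (4.174 − 2.89)/(1.282 − (0)) = 1.002.
μ = 2.89 − (0)·1.002 = 2.890.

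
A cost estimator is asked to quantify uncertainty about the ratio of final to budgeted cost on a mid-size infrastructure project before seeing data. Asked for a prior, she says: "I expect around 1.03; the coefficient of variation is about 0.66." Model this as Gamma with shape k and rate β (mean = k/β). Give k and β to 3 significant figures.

For Gamma(k, rate β): mean = k/β, variance = k/β², so CV = 1/√k.
CV = 0.66, hence k = 1/CV² = 2.3.
Then β = k/mean = 2.3/1.03 = 2.23.

k ≈ 2.3, β ≈ 2.23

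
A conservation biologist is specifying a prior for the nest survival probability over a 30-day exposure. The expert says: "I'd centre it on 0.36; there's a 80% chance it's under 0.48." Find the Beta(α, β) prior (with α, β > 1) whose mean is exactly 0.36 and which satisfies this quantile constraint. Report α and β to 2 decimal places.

With mean 0.36 fixed, write α = 0.36s, β = 0.64s where s = α+β.
Need P(θ < 0.48) = 0.8 under Beta(0.36s, 0.64s). Normal approximation: (q−m)/√(m(1−m)/s) ≈ z_{0.8} = 0.842, so s ≈ 0.36·0.64·(0.842)²/(0.48−0.36)² = 11.3.
At s = 11.3: P(θ<0.48) ≈ 0.804. Adjusting to match 0.8 gives s ≈ 10.94.
So α = 0.36·10.94 ≈ 3.94, β = 0.64·10.94 ≈ 7.00.

α ≈ 3.94, β ≈ 7.00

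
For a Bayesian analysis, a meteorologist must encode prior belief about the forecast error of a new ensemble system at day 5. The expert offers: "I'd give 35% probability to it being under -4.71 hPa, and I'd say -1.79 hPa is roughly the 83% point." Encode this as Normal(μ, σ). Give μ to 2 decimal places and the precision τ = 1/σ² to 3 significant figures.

The p-quantile of Normal(μ,σ) is μ + z_p·σ, with z_{0.35} = -0.3853 and z_{0.83} = 0.9542.
Eliminate σ: μ = (z₂·x₁ − z₁·x₂)/(z₂ − z₁) = (0.9542·-4.71 − (-0.3853)·-1.79)/1.339 = -3.87.
Then σ = (x₂ − x₁)/(z₂ − z₁) = (-1.79 − -4.71)/1.339 = 2.18.
Precision τ = 1/σ² = 1/2.18² = 0.21.

μ = -3.87, τ = 0.21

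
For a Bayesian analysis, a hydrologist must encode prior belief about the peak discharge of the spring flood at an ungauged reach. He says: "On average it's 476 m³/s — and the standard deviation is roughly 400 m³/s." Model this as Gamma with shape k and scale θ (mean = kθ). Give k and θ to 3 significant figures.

k ≈ 1.42, θ ≈ 336

For Gamma(k, scale θ): mean = kθ, variance = kθ², so CV = 1/√k.
CV = SD/mean = 400/476 = 0.8403, hence k = 1/CV² = 1.42.
Then θ = mean/k = 476/1.42 = 336.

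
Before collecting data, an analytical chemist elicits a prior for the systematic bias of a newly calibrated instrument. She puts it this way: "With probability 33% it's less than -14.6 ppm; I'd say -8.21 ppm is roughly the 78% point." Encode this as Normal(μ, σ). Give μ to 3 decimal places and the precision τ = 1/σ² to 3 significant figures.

For Normal(μ,σ), the p-quantile is μ + z_p·σ. Here z_{0.33} = -0.4399, z_{0.78} = 0.7722.
So -14.6 = μ − 0.4399σ and -8.21 = μ + 0.7722σ.
Subtracting: σ = (-8.21 − -14.6)/(0.7722 − (-0.4399)) = 5.272.
Then μ = -14.6 − (-0.4399)·5.272 = -12.281.
Precision τ = 1/σ² = 1/5.272² = 0.036.

μ = -12.281, τ = 0.036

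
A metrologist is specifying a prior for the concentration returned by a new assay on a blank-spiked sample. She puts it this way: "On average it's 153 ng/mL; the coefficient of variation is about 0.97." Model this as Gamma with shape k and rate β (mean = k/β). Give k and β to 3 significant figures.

k ≈ 1.06, β ≈ 0.00695

For Gamma(k, rate β): mean = k/β, variance = k/β², so CV = 1/√k.
CV = 0.97, hence k = 1/CV² = 1.06.
Then β = k/mean = 1.06/153 = 0.00695.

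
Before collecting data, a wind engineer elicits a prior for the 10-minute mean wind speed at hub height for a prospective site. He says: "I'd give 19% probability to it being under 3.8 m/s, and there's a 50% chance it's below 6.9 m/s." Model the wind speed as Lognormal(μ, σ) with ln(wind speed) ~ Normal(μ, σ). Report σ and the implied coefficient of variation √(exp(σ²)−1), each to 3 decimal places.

If T ~ Lognormal(μ,σ) then ln T ~ Normal(μ,σ), so the p-quantile of ln T is μ + z_p·σ.
ln(3.8) = 1.335 and ln(6.9) = 1.932; z_{0.19} = -0.8779, z_{0.5} = 0.
σ = (1.932 − 1.335)/(0 − (-0.8779)) = 0.679.
μ = 1.335 − (-0.8779)·0.679 = 1.932.
CV = √(exp(σ²)−1) = √(exp(0.4617)−1) = 0.766.

σ ≈ 0.679, CV ≈ 0.766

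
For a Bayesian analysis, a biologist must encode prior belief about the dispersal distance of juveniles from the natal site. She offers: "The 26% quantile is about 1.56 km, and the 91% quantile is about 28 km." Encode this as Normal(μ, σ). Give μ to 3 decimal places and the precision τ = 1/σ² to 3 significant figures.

The p-quantile of Normal(μ,σ) is μ + z_p·σ, with z_{0.26} = -0.6433 and z_{0.91} = 1.341.
Eliminate σ: μ = (z₂·x₁ − z₁·x₂)/(z₂ − z₁) = (1.341·1.56 − (-0.6433)·28)/1.984 = 10.133.
Then σ = (x₂ − x₁)/(z₂ − z₁) = (28 − 1.56)/1.984 = 13.326.
Precision τ = 1/σ² = 1/13.33² = 0.00563.

μ = 10.133, τ = 0.00563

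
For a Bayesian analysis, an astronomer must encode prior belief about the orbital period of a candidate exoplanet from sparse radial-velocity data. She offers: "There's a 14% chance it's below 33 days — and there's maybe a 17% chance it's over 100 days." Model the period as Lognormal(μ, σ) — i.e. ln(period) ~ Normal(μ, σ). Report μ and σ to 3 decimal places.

μ ≈ 4.085, σ ≈ 0.545

If T ~ Lognormal(μ,σ) then ln T ~ Normal(μ,σ), so the p-quantile of ln T is μ + z_p·σ.
ln(33) = 3.497 and ln(100) = 4.605; z_{0.14} = -1.08, z_{0.83} = 0.9542.
σ = (4.605 − 3.497)/(0.9542 − (-1.08)) = 0.545.
μ = 3.497 − (-1.08)·0.545 = 4.085.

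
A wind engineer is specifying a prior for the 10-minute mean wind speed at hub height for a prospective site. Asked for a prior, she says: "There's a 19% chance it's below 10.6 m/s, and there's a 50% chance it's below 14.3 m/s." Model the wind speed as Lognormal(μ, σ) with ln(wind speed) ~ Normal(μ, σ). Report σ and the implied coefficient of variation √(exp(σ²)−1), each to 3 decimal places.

σ ≈ 0.341, CV ≈ 0.351

If T ~ Lognormal(μ,σ) then ln T ~ Normal(μ,σ), so the p-quantile of ln T is μ + z_p·σ.
ln(10.6) = 2.361 and ln(14.3) = 2.66; z_{0.19} = -0.8779, z_{0.5} = 0.
σ = (2.66 − 2.361)/(0 − (-0.8779)) = 0.341.
μ = 2.361 − (-0.8779)·0.341 = 2.660.
CV = √(exp(σ²)−1) = √(exp(0.1163)−1) = 0.351.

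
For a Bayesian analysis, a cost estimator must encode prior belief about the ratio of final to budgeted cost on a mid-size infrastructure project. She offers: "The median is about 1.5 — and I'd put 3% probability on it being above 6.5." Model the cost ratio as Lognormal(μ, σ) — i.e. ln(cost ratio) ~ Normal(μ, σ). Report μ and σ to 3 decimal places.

If T ~ Lognormal(μ,σ) then ln T ~ Normal(μ,σ), so the p-quantile of ln T is μ + z_p·σ.
ln(1.5) = 0.4055 and ln(6.5) = 1.872; z_{0.5} = 0, z_{0.97} = 1.881.
σ = (1.872 − 0.4055)/(1.881 − (0)) = 0.780.
μ = 0.4055 − (0)·0.780 = 0.405.

μ ≈ 0.405, σ ≈ 0.780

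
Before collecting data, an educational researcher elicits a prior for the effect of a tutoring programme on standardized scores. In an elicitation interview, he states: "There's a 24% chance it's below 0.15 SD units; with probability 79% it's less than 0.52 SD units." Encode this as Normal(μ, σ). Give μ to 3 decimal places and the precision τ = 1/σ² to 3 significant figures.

μ = 0.323, τ = 16.7

The p-quantile of Normal(μ,σ) is μ + z_p·σ, with z_{0.24} = -0.7063 and z_{0.79} = 0.8064.
Eliminate σ: μ = (z₂·x₁ − z₁·x₂)/(z₂ − z₁) = (0.8064·0.15 − (-0.7063)·0.52)/1.513 = 0.323.
Then σ = (x₂ − x₁)/(z₂ − z₁) = (0.52 − 0.15)/1.513 = 0.245.
Precision τ = 1/σ² = 1/0.2446² = 16.7.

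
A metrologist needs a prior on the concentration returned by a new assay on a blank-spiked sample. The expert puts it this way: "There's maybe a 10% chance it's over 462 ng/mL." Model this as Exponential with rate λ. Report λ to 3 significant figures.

λ ≈ 0.00498

P(T > 462.0) = e^(−λ·462.0) = 0.1, so λ = −ln(0.1)/462.0 = 0.00498.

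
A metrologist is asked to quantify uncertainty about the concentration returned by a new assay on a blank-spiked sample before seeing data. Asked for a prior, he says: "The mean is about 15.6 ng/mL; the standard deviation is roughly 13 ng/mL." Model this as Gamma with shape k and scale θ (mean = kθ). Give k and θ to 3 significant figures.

k ≈ 1.44, θ ≈ 10.8

For Gamma(k, scale θ): mean = kθ, variance = kθ², so CV = 1/√k.
CV = SD/mean = 13/15.6 = 0.8333, hence k = 1/CV² = 1.44.
Then θ = mean/k = 15.6/1.44 = 10.8.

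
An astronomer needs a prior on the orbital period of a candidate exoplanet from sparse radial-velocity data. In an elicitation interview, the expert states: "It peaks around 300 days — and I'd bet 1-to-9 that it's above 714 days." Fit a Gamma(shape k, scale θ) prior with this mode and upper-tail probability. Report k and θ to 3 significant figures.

Gamma(k,θ) with k>1 has mode (k−1)θ, so θ = 300/(k−1).
Need P(X < 714) = 0.9 with θ tied to k this way. Start at k = 2, θ = 300: P(X<714) ≈ 0.687.
Too low — raise k to concentrate. Iterating converges to k ≈ 3.56.
Then θ = 300/(3.56−1) ≈ 117.

k ≈ 3.56, θ ≈ 117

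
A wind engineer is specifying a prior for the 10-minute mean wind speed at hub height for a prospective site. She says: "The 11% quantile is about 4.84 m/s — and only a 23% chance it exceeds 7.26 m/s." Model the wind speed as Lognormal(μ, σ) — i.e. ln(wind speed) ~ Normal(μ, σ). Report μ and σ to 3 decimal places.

μ ≈ 1.830, σ ≈ 0.206

If T ~ Lognormal(μ,σ) then ln T ~ Normal(μ,σ), so the p-quantile of ln T is μ + z_p·σ.
ln(4.84) = 1.577 and ln(7.26) = 1.982; z_{0.11} = -1.227, z_{0.77} = 0.7388.
σ = (1.982 − 1.577)/(0.7388 − (-1.227)) = 0.206.
μ = 1.577 − (-1.227)·0.206 = 1.830.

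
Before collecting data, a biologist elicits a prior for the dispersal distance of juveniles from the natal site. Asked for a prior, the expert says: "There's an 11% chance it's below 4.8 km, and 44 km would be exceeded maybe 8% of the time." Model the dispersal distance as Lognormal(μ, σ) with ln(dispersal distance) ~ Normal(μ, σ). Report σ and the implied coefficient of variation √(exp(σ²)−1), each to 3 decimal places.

If T ~ Lognormal(μ,σ) then ln T ~ Normal(μ,σ), so the p-quantile of ln T is μ + z_p·σ.
ln(4.8) = 1.569 and ln(44) = 3.784; z_{0.11} = -1.227, z_{0.92} = 1.405.
σ = (3.784 − 1.569)/(1.405 − (-1.227)) = 0.842.
μ = 1.569 − (-1.227)·0.842 = 2.601.
CV = √(exp(σ²)−1) = √(exp(0.7088)−1) = 1.016.

σ ≈ 0.842, CV ≈ 1.016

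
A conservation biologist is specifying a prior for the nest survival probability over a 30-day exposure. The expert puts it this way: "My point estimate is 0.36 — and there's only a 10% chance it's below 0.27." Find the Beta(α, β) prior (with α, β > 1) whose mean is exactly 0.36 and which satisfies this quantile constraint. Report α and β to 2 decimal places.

α ≈ 16.16, β ≈ 28.73

With mean 0.36 fixed, write α = 0.36s, β = 0.64s where s = α+β.
Need P(θ < 0.27) = 0.1 under Beta(0.36s, 0.64s). Normal approximation: (q−m)/√(m(1−m)/s) ≈ z_{0.1} = -1.28, so s ≈ 0.36·0.64·(-1.28)²/(0.27−0.36)² = 46.7.
At s = 46.7: P(θ<0.27) ≈ 0.095. Adjusting to match 0.1 gives s ≈ 44.88.
So α = 0.36·44.88 ≈ 16.16, β = 0.64·44.88 ≈ 28.73.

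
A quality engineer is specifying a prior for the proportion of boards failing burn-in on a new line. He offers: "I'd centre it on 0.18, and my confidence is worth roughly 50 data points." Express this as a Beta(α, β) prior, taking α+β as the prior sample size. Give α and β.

Under the effective-sample-size interpretation, Beta(α, β) has prior mean α/(α+β) and prior sample size α+β.
So α+β = 50 and α/(α+β) = 0.18, giving α = 0.18·50 = 9 and β = 50 − 9 = 41.

α = 9, β = 41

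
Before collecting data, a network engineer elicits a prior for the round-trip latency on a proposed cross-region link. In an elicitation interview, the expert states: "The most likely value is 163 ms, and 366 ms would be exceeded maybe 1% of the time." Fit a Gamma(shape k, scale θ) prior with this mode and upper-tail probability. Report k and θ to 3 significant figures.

Gamma(k,θ) with k>1 has mode (k−1)θ, so θ = 163/(k−1).
Need P(X < 366) = 0.99 with θ tied to k this way. Start at k = 2, θ = 163: P(X<366) ≈ 0.656.
Too low — raise k to concentrate. Iterating converges to k ≈ 8.34.
Then θ = 163/(8.34−1) ≈ 22.2.

k ≈ 8.34, θ ≈ 22.2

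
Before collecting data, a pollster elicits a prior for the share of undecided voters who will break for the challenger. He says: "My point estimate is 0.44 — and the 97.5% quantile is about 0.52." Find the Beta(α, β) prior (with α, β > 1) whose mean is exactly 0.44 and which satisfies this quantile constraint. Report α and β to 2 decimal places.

With mean 0.44 fixed, write α = 0.44s, β = 0.56s where s = α+β.
Need P(θ < 0.52) = 0.975 under Beta(0.44s, 0.56s). Normal approximation: (q−m)/√(m(1−m)/s) ≈ z_{0.975} = 1.96, so s ≈ 0.44·0.56·(1.96)²/(0.52−0.44)² = 147.9.
At s = 147.9: P(θ<0.52) ≈ 0.974. Adjusting to match 0.975 gives s ≈ 149.31.
So α = 0.44·149.31 ≈ 65.70, β = 0.56·149.31 ≈ 83.61.

α ≈ 65.70, β ≈ 83.61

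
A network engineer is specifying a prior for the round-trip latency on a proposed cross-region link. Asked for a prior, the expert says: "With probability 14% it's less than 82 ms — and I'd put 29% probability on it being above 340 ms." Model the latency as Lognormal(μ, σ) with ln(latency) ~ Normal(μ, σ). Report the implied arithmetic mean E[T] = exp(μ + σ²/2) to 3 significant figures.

If T ~ Lognormal(μ,σ) then ln T ~ Normal(μ,σ), so the p-quantile of ln T is μ + z_p·σ.
ln(82) = 4.407 and ln(340) = 5.829; z_{0.14} = -1.08, z_{0.71} = 0.5534.
σ = (5.829 − 4.407)/(0.5534 − (-1.08)) = 0.871.
μ = 4.407 − (-1.08)·0.871 = 5.347.
E[T] = exp(μ + σ²/2) = exp(5.347 + 0.3789) = 307 ms.

E[T] ≈ 307 ms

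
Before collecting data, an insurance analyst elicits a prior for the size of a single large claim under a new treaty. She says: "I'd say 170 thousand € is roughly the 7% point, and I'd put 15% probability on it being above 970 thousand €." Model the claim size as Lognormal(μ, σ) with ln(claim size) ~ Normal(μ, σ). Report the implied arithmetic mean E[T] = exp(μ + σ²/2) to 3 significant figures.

E[T] ≈ 601 thousand €

If T ~ Lognormal(μ,σ) then ln T ~ Normal(μ,σ), so the p-quantile of ln T is μ + z_p·σ.
ln(170) = 5.136 and ln(970) = 6.877; z_{0.07} = -1.476, z_{0.85} = 1.036.
σ = (6.877 − 5.136)/(1.036 − (-1.476)) = 0.693.
μ = 5.136 − (-1.476)·0.693 = 6.159.
E[T] = exp(μ + σ²/2) = exp(6.159 + 0.2403) = 601 thousand €.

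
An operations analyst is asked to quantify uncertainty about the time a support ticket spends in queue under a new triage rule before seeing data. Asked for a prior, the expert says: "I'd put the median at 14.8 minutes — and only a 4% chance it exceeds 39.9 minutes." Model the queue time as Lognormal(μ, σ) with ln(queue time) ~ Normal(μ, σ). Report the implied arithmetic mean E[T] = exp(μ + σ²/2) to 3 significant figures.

E[T] ≈ 17.4 minutes

If T ~ Lognormal(μ,σ) then ln T ~ Normal(μ,σ), so the p-quantile of ln T is μ + z_p·σ.
ln(14.8) = 2.695 and ln(39.9) = 3.686; z_{0.5} = 0, z_{0.96} = 1.751.
σ = (3.686 − 2.695)/(1.751 − (0)) = 0.566.
μ = 2.695 − (0)·0.566 = 2.695.
E[T] = exp(μ + σ²/2) = exp(2.695 + 0.1605) = 17.4 minutes.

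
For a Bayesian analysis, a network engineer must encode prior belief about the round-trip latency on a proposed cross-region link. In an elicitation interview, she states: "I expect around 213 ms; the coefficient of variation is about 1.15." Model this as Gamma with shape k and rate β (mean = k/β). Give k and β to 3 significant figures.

For Gamma(k, rate β): mean = k/β, variance = k/β², so CV = 1/√k.
CV = 1.15, hence k = 1/CV² = 0.756.
Then β = k/mean = 0.756/213 = 0.00355.

k ≈ 0.756, β ≈ 0.00355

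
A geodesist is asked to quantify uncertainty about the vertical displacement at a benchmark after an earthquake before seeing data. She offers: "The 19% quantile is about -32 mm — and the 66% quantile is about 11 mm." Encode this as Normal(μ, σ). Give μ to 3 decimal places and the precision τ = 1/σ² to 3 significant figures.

μ = -2.745, τ = 0.000901

For Normal(μ,σ), the p-quantile is μ + z_p·σ. Here z_{0.19} = -0.8779, z_{0.66} = 0.4125.
So -32 = μ − 0.8779σ and 11 = μ + 0.4125σ.
Subtracting: σ = (11 − -32)/(0.4125 − (-0.8779)) = 33.324.
Then μ = -32 − (-0.8779)·33.324 = -2.745.
Precision τ = 1/σ² = 1/33.32² = 0.000901.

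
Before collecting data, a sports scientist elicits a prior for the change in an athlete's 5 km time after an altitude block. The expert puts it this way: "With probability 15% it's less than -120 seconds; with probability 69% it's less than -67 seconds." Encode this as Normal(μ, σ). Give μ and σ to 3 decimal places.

μ = -84.151, σ = 34.589

The p-quantile of Normal(μ,σ) is μ + z_p·σ, with z_{0.15} = -1.036 and z_{0.69} = 0.4959.
Eliminate σ: μ = (z₂·x₁ − z₁·x₂)/(z₂ − z₁) = (0.4959·-120 − (-1.036)·-67)/1.532 = -84.151.
Then σ = (x₂ − x₁)/(z₂ − z₁) = (-67 − -120)/1.532 = 34.589.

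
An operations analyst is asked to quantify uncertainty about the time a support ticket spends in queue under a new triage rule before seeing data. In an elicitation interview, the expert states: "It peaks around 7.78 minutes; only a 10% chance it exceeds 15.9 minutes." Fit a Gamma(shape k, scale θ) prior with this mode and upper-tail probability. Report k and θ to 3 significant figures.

Gamma(k,θ) with k>1 has mode (k−1)θ, so θ = 7.78/(k−1).
Need P(X < 15.9) = 0.9 with θ tied to k this way. Start at k = 2, θ = 7.78: P(X<15.9) ≈ 0.606.
Too low — raise k to concentrate. Iterating converges to k ≈ 4.76.
Then θ = 7.78/(4.76−1) ≈ 2.07.

k ≈ 4.76, θ ≈ 2.07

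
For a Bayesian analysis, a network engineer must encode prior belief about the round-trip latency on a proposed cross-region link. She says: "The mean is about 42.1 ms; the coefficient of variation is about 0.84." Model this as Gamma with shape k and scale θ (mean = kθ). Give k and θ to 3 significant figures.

k ≈ 1.42, θ ≈ 29.7

For Gamma(k, scale θ): mean = kθ, variance = kθ², so CV = 1/√k.
CV = 0.84, hence k = 1/CV² = 1.42.
Then θ = mean/k = 42.1/1.42 = 29.7.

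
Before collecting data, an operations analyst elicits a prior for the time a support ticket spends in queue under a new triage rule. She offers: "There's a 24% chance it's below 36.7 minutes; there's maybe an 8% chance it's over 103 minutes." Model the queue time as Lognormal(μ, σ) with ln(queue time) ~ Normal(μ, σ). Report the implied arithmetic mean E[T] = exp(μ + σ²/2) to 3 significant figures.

E[T] ≈ 58.4 minutes

If T ~ Lognormal(μ,σ) then ln T ~ Normal(μ,σ), so the p-quantile of ln T is μ + z_p·σ.
ln(36.7) = 3.603 and ln(103) = 4.635; z_{0.24} = -0.7063, z_{0.92} = 1.405.
σ = (4.635 − 3.603)/(1.405 − (-0.7063)) = 0.489.
μ = 3.603 − (-0.7063)·0.489 = 3.948.
E[T] = exp(μ + σ²/2) = exp(3.948 + 0.1194) = 58.4 minutes.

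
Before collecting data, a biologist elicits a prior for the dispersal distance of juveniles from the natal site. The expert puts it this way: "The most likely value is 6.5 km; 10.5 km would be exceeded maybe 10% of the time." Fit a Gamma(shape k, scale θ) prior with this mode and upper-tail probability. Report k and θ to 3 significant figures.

k ≈ 9.18, θ ≈ 0.795

Gamma(k,θ) with k>1 has mode (k−1)θ, so θ = 6.5/(k−1).
Need P(X < 10.5) = 0.9 with θ tied to k this way. Start at k = 2, θ = 6.5: P(X<10.5) ≈ 0.480.
Too low — raise k to concentrate. Iterating converges to k ≈ 9.18.
Then θ = 6.5/(9.18−1) ≈ 0.795.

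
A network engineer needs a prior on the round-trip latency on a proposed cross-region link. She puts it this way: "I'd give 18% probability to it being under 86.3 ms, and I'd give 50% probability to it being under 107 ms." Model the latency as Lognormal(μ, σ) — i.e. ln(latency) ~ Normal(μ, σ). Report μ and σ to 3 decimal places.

If T ~ Lognormal(μ,σ) then ln T ~ Normal(μ,σ), so the p-quantile of ln T is μ + z_p·σ.
ln(86.3) = 4.458 and ln(107) = 4.673; z_{0.18} = -0.9154, z_{0.5} = 0.
σ = (4.673 − 4.458)/(0 − (-0.9154)) = 0.235.
μ = 4.458 − (-0.9154)·0.235 = 4.673.

μ ≈ 4.673, σ ≈ 0.235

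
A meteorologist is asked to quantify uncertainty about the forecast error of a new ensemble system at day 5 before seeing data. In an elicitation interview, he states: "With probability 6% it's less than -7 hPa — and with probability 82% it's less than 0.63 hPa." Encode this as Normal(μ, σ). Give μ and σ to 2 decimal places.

For Normal(μ,σ), the p-quantile is μ + z_p·σ. Here z_{0.06} = -1.555, z_{0.82} = 0.9154.
So -7 = μ − 1.555σ and 0.63 = μ + 0.9154σ.
Subtracting: σ = (0.63 − -7)/(0.9154 − (-1.555)) = 3.09.
Then μ = -7 − (-1.555)·3.09 = -2.20.

μ = -2.20, σ = 3.09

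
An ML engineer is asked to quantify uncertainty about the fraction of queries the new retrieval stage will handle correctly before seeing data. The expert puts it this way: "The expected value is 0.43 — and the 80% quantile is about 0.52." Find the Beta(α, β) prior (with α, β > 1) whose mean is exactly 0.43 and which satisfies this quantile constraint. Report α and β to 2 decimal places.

α ≈ 9.14, β ≈ 12.12

With mean 0.43 fixed, write α = 0.43s, β = 0.57s where s = α+β.
Need P(θ < 0.52) = 0.8 under Beta(0.43s, 0.57s). Normal approximation: (q−m)/√(m(1−m)/s) ≈ z_{0.8} = 0.842, so s ≈ 0.43·0.57·(0.842)²/(0.52−0.43)² = 21.4.
At s = 21.4: P(θ<0.52) ≈ 0.801. Adjusting to match 0.8 gives s ≈ 21.26.
So α = 0.43·21.26 ≈ 9.14, β = 0.57·21.26 ≈ 12.12.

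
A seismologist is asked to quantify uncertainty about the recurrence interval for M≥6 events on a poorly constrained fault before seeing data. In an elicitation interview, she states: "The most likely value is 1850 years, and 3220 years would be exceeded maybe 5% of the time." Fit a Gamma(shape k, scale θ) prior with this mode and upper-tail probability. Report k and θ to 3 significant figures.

k ≈ 10.1, θ ≈ 204

Gamma(k,θ) with k>1 has mode (k−1)θ, so θ = 1850/(k−1).
Need P(X < 3220) = 0.95 with θ tied to k this way. Start at k = 2, θ = 1850: P(X<3220) ≈ 0.519.
Too low — raise k to concentrate. Iterating converges to k ≈ 10.1.
Then θ = 1850/(10.1−1) ≈ 204.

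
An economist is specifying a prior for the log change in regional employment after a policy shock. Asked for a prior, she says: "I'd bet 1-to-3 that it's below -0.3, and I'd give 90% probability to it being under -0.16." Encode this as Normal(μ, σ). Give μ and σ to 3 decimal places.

μ = -0.252, σ = 0.072

For Normal(μ,σ), the p-quantile is μ + z_p·σ. Here z_{0.25} = -0.6745, z_{0.9} = 1.282.
So -0.3 = μ − 0.6745σ and -0.16 = μ + 1.282σ.
Subtracting: σ = (-0.16 − -0.3)/(1.282 − (-0.6745)) = 0.072.
Then μ = -0.3 − (-0.6745)·0.072 = -0.252.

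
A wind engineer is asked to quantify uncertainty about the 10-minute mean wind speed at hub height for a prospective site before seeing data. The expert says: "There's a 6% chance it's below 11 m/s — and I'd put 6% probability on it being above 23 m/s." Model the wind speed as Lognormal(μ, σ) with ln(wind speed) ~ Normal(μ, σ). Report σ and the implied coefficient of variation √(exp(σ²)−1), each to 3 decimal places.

If T ~ Lognormal(μ,σ) then ln T ~ Normal(μ,σ), so the p-quantile of ln T is μ + z_p·σ.
ln(11) = 2.398 and ln(23) = 3.135; z_{0.06} = -1.555, z_{0.94} = 1.555.
σ = (3.135 − 2.398)/(1.555 − (-1.555)) = 0.237.
μ = 2.398 − (-1.555)·0.237 = 2.767.
CV = √(exp(σ²)−1) = √(exp(0.0563)−1) = 0.241.

σ ≈ 0.237, CV ≈ 0.241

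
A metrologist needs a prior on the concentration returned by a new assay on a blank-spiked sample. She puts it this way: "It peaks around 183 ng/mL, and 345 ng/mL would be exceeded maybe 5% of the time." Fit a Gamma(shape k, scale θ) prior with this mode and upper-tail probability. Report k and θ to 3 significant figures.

k ≈ 7.92, θ ≈ 26.5

Gamma(k,θ) with k>1 has mode (k−1)θ, so θ = 183/(k−1).
Need P(X < 345) = 0.95 with θ tied to k this way. Start at k = 2, θ = 183: P(X<345) ≈ 0.562.
Too low — raise k to concentrate. Iterating converges to k ≈ 7.92.
Then θ = 183/(7.92−1) ≈ 26.5.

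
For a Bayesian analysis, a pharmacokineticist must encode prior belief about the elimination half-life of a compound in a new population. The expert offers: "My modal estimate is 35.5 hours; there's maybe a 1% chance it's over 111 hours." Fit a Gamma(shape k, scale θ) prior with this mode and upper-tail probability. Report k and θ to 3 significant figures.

k ≈ 4.43, θ ≈ 10.4

Gamma(k,θ) with k>1 has mode (k−1)θ, so θ = 35.5/(k−1).
Need P(X < 111) = 0.99 with θ tied to k this way. Start at k = 2, θ = 35.5: P(X<111) ≈ 0.819.
Too low — raise k to concentrate. Iterating converges to k ≈ 4.43.
Then θ = 35.5/(4.43−1) ≈ 10.4.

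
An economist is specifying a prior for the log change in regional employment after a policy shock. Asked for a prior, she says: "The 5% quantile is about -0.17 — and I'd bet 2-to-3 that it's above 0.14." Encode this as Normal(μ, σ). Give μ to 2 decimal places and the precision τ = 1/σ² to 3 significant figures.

μ = 0.10, τ = 37.5

For Normal(μ,σ), the p-quantile is μ + z_p·σ. Here z_{0.05} = -1.645, z_{0.6} = 0.2533.
So -0.17 = μ − 1.645σ and 0.14 = μ + 0.2533σ.
Subtracting: σ = (0.14 − -0.17)/(0.2533 − (-1.645)) = 0.16.
Then μ = -0.17 − (-1.645)·0.16 = 0.10.
Precision τ = 1/σ² = 1/0.1633² = 37.5.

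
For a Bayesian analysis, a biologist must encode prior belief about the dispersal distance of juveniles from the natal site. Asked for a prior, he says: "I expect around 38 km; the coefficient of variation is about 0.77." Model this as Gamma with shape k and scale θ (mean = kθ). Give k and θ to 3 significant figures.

For Gamma(k, scale θ): mean = kθ, variance = kθ², so CV = 1/√k.
CV = 0.77, hence k = 1/CV² = 1.69.
Then θ = mean/k = 38/1.69 = 22.5.

k ≈ 1.69, θ ≈ 22.5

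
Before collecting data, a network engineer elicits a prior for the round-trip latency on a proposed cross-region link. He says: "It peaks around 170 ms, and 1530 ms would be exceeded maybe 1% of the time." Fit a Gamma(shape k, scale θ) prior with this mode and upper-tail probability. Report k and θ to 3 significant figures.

k ≈ 1.67, θ ≈ 255

Gamma(k,θ) with k>1 has mode (k−1)θ, so θ = 170/(k−1).
Need P(X < 1530) = 0.99 with θ tied to k this way. Start at k = 2, θ = 170: P(X<1530) ≈ 0.999.
Too high — lower k to spread out. Iterating converges to k ≈ 1.67.
Then θ = 170/(1.67−1) ≈ 255.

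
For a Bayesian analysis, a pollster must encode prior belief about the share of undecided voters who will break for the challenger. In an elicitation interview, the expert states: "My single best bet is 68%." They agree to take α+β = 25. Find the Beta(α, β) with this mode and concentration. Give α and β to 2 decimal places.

α = 16.64, β = 8.36

For α,β > 1 the Beta mode is (α−1)/(α+β−2). With α+β = 25, the mode is (α−1)/23.
Set (α−1)/23 = 0.68 → α = 1 + 0.68·23 = 16.64.
β = 25 − α = 8.36.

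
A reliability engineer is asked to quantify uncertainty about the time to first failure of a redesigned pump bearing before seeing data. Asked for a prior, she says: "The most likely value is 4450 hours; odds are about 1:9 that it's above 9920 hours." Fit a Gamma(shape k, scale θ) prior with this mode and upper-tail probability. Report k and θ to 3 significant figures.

k ≈ 3.99, θ ≈ 1490

Gamma(k,θ) with k>1 has mode (k−1)θ, so θ = 4450/(k−1).
Need P(X < 9920) = 0.9 with θ tied to k this way. Start at k = 2, θ = 4450: P(X<9920) ≈ 0.652.
Too low — raise k to concentrate. Iterating converges to k ≈ 3.99.
Then θ = 4450/(3.99−1) ≈ 1490.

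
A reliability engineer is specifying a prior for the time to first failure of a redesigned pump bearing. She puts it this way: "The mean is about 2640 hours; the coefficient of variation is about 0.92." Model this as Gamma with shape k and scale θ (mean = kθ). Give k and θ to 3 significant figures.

For Gamma(k, scale θ): mean = kθ, variance = kθ², so CV = 1/√k.
CV = 0.92, hence k = 1/CV² = 1.18.
Then θ = mean/k = 2640/1.18 = 2230.

k ≈ 1.18, θ ≈ 2230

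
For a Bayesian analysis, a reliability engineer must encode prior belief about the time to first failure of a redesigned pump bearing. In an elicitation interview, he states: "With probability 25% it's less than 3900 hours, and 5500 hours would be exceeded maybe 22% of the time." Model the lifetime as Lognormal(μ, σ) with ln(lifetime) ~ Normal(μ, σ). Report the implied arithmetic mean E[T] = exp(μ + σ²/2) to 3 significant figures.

If T ~ Lognormal(μ,σ) then ln T ~ Normal(μ,σ), so the p-quantile of ln T is μ + z_p·σ.
ln(3900) = 8.269 and ln(5500) = 8.613; z_{0.25} = -0.6745, z_{0.78} = 0.7722.
σ = (8.613 − 8.269)/(0.7722 − (-0.6745)) = 0.238.
μ = 8.269 − (-0.6745)·0.238 = 8.429.
E[T] = exp(μ + σ²/2) = exp(8.429 + 0.0282) = 4710 hours.

E[T] ≈ 4710 hours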